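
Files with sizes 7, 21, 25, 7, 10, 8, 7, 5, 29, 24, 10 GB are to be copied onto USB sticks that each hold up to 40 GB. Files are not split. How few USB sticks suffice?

4

Total = 29 + 25 + 24 + 21 + 10 + 10 + 8 + 7 + 7 + 7 + 5 = 153 GB.
Lower bound: ⌈153/40⌉ = 4 USB sticks.
A packing using 4 USB sticks:
  USB stick 1: 29 + 10 = 39
  USB stick 2: 25 + 10 + 5 = 40
  USB stick 3: 24 + 8 + 7 = 39
  USB stick 4: 21 + 7 + 7 = 35
This matches the lower bound, so 4 is optimal.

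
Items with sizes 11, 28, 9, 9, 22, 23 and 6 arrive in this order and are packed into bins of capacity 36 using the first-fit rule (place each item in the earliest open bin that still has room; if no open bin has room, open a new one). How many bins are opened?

4

  11 → bin 1 (new)  [load 11/36]
  28 → bin 2 (new)  [load 28/36]
  9 → bin 1  [load 20/36]
  9 → bin 1  [load 29/36]
  22 → bin 3 (new)  [load 22/36]
  23 → bin 4 (new)  [load 23/36]
  6 → bin 1  [load 35/36]
4 bins opened.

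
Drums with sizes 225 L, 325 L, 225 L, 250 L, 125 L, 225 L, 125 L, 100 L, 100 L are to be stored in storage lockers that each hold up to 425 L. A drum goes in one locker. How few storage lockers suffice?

Total = 325 + 250 + 225 + 225 + 225 + 125 + 125 + 100 + 100 = 1700 L.
Lower bound: ⌈1700/425⌉ = 4 storage lockers.
Also, 5 drums each exceed 425/2 L, and no two of those can share a locker, so at least 5 storage lockers are needed.
A packing using 5 storage lockers:
  locker 1: 325 + 100 = 425
  locker 2: 250 + 125 = 375
  locker 3: 225 + 125 = 350
  locker 4: 225 + 100 = 325
  locker 5: 225 = 225
This matches the lower bound, so 5 is optimal.

5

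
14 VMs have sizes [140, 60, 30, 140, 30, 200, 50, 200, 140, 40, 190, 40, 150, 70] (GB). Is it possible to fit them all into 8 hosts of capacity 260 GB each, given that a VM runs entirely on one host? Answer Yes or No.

Yes

A valid assignment using 7 hosts:
  host 1: 200 + 60 = 260
  host 2: 200 + 50 = 250
  host 3: 190 + 70 = 260
  host 4: 150 + 40 + 40 + 30 = 260
  host 5: 140 + 30 = 170
  host 6: 140 = 140
  host 7: 140 = 140
That uses only 7 ≤ 8, so 8 hosts are enough.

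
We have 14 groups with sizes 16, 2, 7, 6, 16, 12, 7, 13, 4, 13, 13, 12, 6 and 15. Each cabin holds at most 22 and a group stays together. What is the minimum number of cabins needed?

Total = 16 + 16 + 15 + 13 + 13 + 13 + 12 + 12 + 7 + 7 + 6 + 6 + 4 + 2 = 142.
Lower bound: ⌈142/22⌉ = 7 cabins.
Also, 8 groups each exceed 11, and no two of those can share a cabin, so at least 8 cabins are needed.
A packing using 8 cabins:
  cabin 1: 16 + 6 = 22
  cabin 2: 16 + 6 = 22
  cabin 3: 15 + 7 = 22
  cabin 4: 13 + 7 + 2 = 22
  cabin 5: 13 + 4 = 17
  cabin 6: 13 = 13
  cabin 7: 12 = 12
  cabin 8: 12 = 12
This matches the lower bound, so 8 is optimal.

8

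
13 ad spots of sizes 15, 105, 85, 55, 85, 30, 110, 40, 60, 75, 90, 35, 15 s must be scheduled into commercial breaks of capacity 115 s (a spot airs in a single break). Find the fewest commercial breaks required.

Total = 110 + 105 + 90 + 85 + 85 + 75 + 60 + 55 + 40 + 35 + 30 + 15 + 15 = 800 s.
Lower bound: ⌈800/115⌉ = 7 commercial breaks.
A packing using 8 commercial breaks:
  break 1: 110 = 110
  break 2: 105 = 105
  break 3: 90 + 15 = 105
  break 4: 85 + 30 = 115
  break 5: 85 + 15 = 100
  break 6: 75 + 40 = 115
  break 7: 60 + 55 = 115
  break 8: 35 = 35
No arrangement into 7 commercial breaks stays within capacity, so 8 is optimal.

8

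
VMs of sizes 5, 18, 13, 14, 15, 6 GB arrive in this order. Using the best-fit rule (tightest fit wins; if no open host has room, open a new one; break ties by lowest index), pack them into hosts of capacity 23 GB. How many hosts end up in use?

4

  5 → host 1 (new)  [load 5/23]
  18 → host 1  [load 23/23]
  13 → host 2 (new)  [load 13/23]
  14 → host 3 (new)  [load 14/23]
  15 → host 4 (new)  [load 15/23]
  6 → host 4  [load 21/23]
4 hosts opened.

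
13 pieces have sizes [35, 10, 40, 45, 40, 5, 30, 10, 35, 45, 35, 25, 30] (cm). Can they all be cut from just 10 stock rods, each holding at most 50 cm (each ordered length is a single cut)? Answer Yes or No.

A valid assignment using 10 stock rods:
  stock rod 1: 45 + 5 = 50
  stock rod 2: 45 = 45
  stock rod 3: 40 + 10 = 50
  stock rod 4: 40 + 10 = 50
  stock rod 5: 35 = 35
  stock rod 6: 35 = 35
  stock rod 7: 35 = 35
  stock rod 8: 30 = 30
  stock rod 9: 30 = 30
  stock rod 10: 25 = 25
Every load is within 50 cm, so 10 stock rods suffice.

Yes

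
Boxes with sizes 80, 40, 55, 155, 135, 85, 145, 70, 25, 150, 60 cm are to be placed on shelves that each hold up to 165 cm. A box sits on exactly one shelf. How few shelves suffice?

Total = 155 + 150 + 145 + 135 + 85 + 80 + 70 + 60 + 55 + 40 + 25 = 1000 cm.
Lower bound: ⌈1000/165⌉ = 7 shelves.
A packing using 7 shelves:
  shelf 1: 155 = 155
  shelf 2: 150 = 150
  shelf 3: 145 = 145
  shelf 4: 135 + 25 = 160
  shelf 5: 85 + 80 = 165
  shelf 6: 70 + 60 = 130
  shelf 7: 55 + 40 = 95
This matches the lower bound, so 7 is optimal.

7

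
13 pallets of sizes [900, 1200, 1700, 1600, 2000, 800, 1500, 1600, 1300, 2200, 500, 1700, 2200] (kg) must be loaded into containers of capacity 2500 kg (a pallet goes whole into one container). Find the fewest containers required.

Total = 2200 + 2200 + 2000 + 1700 + 1700 + 1600 + 1600 + 1500 + 1300 + 1200 + 900 + 800 + 500 = 19200 kg.
Lower bound: ⌈19200/2500⌉ = 8 containers.
Also, 9 pallets each exceed 1250 kg, and no two of those can share a container, so at least 9 containers are needed.
A packing using 9 containers:
  container 1: 2200 = 2200
  container 2: 2200 = 2200
  container 3: 2000 + 500 = 2500
  container 4: 1700 + 800 = 2500
  container 5: 1700 = 1700
  container 6: 1600 + 900 = 2500
  container 7: 1600 = 1600
  container 8: 1500 = 1500
  container 9: 1300 + 1200 = 2500
This matches the lower bound, so 9 is optimal.

9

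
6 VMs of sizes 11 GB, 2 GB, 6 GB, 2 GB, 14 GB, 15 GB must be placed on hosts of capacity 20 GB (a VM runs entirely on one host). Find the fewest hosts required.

3

Total = 15 + 14 + 11 + 6 + 2 + 2 = 50 GB.
Lower bound: ⌈50/20⌉ = 3 hosts.
A packing using 3 hosts:
  host 1: 15 + 2 + 2 = 19
  host 2: 14 + 6 = 20
  host 3: 11 = 11
This matches the lower bound, so 3 is optimal.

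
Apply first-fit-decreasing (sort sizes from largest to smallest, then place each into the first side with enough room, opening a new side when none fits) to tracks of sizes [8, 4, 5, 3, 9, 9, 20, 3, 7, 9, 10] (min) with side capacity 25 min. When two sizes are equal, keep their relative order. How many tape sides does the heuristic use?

Sorted descending: 20, 10, 9, 9, 9, 8, 7, 5, 4, 3, 3.
  20 → side 1 (new)  [load 20/25]
  10 → side 2 (new)  [load 10/25]
  9 → side 2  [load 19/25]
  9 → side 3 (new)  [load 9/25]
  9 → side 3  [load 18/25]
  8 → side 4 (new)  [load 8/25]
  7 → side 3  [load 25/25]
  5 → side 1  [load 25/25]
  4 → side 2  [load 23/25]
  3 → side 4  [load 11/25]
  3 → side 4  [load 14/25]
4 tape sides opened.

4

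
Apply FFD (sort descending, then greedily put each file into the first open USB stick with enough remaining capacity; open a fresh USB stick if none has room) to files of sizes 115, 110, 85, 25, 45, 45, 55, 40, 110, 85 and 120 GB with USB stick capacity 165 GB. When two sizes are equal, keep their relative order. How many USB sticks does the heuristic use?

6

Sorted descending: 120, 115, 110, 110, 85, 85, 55, 45, 45, 40, 25.
  120 → USB stick 1 (new)  [load 120/165]
  115 → USB stick 2 (new)  [load 115/165]
  110 → USB stick 3 (new)  [load 110/165]
  110 → USB stick 4 (new)  [load 110/165]
  85 → USB stick 5 (new)  [load 85/165]
  85 → USB stick 6 (new)  [load 85/165]
  55 → USB stick 3  [load 165/165]
  45 → USB stick 1  [load 165/165]
  45 → USB stick 2  [load 160/165]
  40 → USB stick 4  [load 150/165]
  25 → USB stick 5  [load 110/165]
6 USB sticks opened.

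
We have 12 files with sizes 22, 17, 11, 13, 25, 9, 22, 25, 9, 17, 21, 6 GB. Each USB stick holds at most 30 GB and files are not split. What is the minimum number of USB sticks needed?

8

Total = 25 + 25 + 22 + 22 + 21 + 17 + 17 + 13 + 11 + 9 + 9 + 6 = 197 GB.
Lower bound: ⌈197/30⌉ = 7 USB sticks.
A packing using 8 USB sticks:
  USB stick 1: 25 = 25
  USB stick 2: 25 = 25
  USB stick 3: 22 + 6 = 28
  USB stick 4: 22 = 22
  USB stick 5: 21 + 9 = 30
  USB stick 6: 17 + 13 = 30
  USB stick 7: 17 + 11 = 28
  USB stick 8: 9 = 9
No arrangement into 7 USB sticks stays within capacity, so 8 is optimal.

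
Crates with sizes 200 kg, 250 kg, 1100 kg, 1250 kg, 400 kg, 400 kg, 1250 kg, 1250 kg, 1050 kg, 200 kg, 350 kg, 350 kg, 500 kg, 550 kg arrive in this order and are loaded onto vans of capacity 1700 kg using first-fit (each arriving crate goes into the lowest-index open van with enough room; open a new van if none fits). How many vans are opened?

6

  200 → van 1 (new)  [load 200/1700]
  250 → van 1  [load 450/1700]
  1100 → van 1  [load 1550/1700]
  1250 → van 2 (new)  [load 1250/1700]
  400 → van 2  [load 1650/1700]
  400 → van 3 (new)  [load 400/1700]
  1250 → van 3  [load 1650/1700]
  1250 → van 4 (new)  [load 1250/1700]
  1050 → van 5 (new)  [load 1050/1700]
  200 → van 4  [load 1450/1700]
  350 → van 5  [load 1400/1700]
  350 → van 6 (new)  [load 350/1700]
  500 → van 6  [load 850/1700]
  550 → van 6  [load 1400/1700]
6 vans opened.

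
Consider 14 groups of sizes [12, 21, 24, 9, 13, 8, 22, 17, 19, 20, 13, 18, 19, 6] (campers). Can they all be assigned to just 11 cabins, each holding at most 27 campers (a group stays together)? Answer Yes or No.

A valid assignment using 10 cabins:
  cabin 1: 24 = 24
  cabin 2: 22 = 22
  cabin 3: 21 + 6 = 27
  cabin 4: 20 = 20
  cabin 5: 19 + 8 = 27
  cabin 6: 19 = 19
  cabin 7: 18 + 9 = 27
  cabin 8: 17 = 17
  cabin 9: 13 + 13 = 26
  cabin 10: 12 = 12
That uses only 10 ≤ 11, so 11 cabins are enough.

Yes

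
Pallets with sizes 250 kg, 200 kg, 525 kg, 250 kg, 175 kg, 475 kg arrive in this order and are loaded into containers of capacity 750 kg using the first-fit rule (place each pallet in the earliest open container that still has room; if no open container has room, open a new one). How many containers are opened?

3

  250 → container 1 (new)  [load 250/750]
  200 → container 1  [load 450/750]
  525 → container 2 (new)  [load 525/750]
  250 → container 1  [load 700/750]
  175 → container 2  [load 700/750]
  475 → container 3 (new)  [load 475/750]
3 containers opened.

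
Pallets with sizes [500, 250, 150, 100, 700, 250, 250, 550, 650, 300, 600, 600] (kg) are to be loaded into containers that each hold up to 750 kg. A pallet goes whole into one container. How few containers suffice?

Total = 700 + 650 + 600 + 600 + 550 + 500 + 300 + 250 + 250 + 250 + 150 + 100 = 4900 kg.
Lower bound: ⌈4900/750⌉ = 7 containers.
A packing using 8 containers:
  container 1: 700 = 700
  container 2: 650 + 100 = 750
  container 3: 600 + 150 = 750
  container 4: 600 = 600
  container 5: 550 = 550
  container 6: 500 + 250 = 750
  container 7: 300 + 250 = 550
  container 8: 250 = 250
No arrangement into 7 containers stays within capacity, so 8 is optimal.

8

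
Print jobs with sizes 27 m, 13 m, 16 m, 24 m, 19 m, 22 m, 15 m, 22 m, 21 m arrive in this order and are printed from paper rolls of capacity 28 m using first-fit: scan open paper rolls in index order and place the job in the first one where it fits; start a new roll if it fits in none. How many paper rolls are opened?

  27 → roll 1 (new)  [load 27/28]
  13 → roll 2 (new)  [load 13/28]
  16 → roll 3 (new)  [load 16/28]
  24 → roll 4 (new)  [load 24/28]
  19 → roll 5 (new)  [load 19/28]
  22 → roll 6 (new)  [load 22/28]
  15 → roll 2  [load 28/28]
  22 → roll 7 (new)  [load 22/28]
  21 → roll 8 (new)  [load 21/28]
8 paper rolls opened.

8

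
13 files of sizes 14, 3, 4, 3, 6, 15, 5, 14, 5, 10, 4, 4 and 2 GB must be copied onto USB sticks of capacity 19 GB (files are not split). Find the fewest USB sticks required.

Total = 15 + 14 + 14 + 10 + 6 + 5 + 5 + 4 + 4 + 4 + 3 + 3 + 2 = 89 GB.
Lower bound: ⌈89/19⌉ = 5 USB sticks.
A packing using 5 USB sticks:
  USB stick 1: 15 + 4 = 19
  USB stick 2: 14 + 5 = 19
  USB stick 3: 14 + 5 = 19
  USB stick 4: 10 + 6 + 3 = 19
  USB stick 5: 4 + 4 + 3 + 2 = 13
This matches the lower bound, so 5 is optimal.

5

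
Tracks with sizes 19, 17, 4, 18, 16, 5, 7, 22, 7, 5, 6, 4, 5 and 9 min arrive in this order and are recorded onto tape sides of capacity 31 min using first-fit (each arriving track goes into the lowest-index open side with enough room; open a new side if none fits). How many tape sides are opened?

5

  19 → side 1 (new)  [load 19/31]
  17 → side 2 (new)  [load 17/31]
  4 → side 1  [load 23/31]
  18 → side 3 (new)  [load 18/31]
  16 → side 4 (new)  [load 16/31]
  5 → side 1  [load 28/31]
  7 → side 2  [load 24/31]
  22 → side 5 (new)  [load 22/31]
  7 → side 2  [load 31/31]
  5 → side 3  [load 23/31]
  6 → side 3  [load 29/31]
  4 → side 4  [load 20/31]
  5 → side 4  [load 25/31]
  9 → side 5  [load 31/31]
5 tape sides opened.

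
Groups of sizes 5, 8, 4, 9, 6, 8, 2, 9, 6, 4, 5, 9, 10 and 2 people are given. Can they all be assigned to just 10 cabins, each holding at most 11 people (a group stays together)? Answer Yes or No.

A valid assignment using 9 cabins:
  cabin 1: 10 = 10
  cabin 2: 9 + 2 = 11
  cabin 3: 9 + 2 = 11
  cabin 4: 9 = 9
  cabin 5: 8 = 8
  cabin 6: 8 = 8
  cabin 7: 6 + 5 = 11
  cabin 8: 6 + 5 = 11
  cabin 9: 4 + 4 = 8
That uses only 9 ≤ 10, so 10 cabins are enough.

Yes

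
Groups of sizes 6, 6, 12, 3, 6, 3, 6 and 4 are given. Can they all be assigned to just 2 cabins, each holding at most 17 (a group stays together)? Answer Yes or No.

No

Total = 46; ⌈46/17⌉ = 3.
At least 3 cabins are required, but only 2 are allowed.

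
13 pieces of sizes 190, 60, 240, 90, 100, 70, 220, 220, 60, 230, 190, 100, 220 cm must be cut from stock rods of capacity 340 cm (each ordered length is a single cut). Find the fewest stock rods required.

Total = 240 + 230 + 220 + 220 + 220 + 190 + 190 + 100 + 100 + 90 + 70 + 60 + 60 = 1990 cm.
Lower bound: ⌈1990/340⌉ = 6 stock rods.
Also, 7 pieces each exceed 170 cm, and no two of those can share a stock rod, so at least 7 stock rods are needed.
A packing using 7 stock rods:
  stock rod 1: 240 + 100 = 340
  stock rod 2: 230 + 100 = 330
  stock rod 3: 220 + 90 = 310
  stock rod 4: 220 + 70 = 290
  stock rod 5: 220 + 60 + 60 = 340
  stock rod 6: 190 = 190
  stock rod 7: 190 = 190
This matches the lower bound, so 7 is optimal.

7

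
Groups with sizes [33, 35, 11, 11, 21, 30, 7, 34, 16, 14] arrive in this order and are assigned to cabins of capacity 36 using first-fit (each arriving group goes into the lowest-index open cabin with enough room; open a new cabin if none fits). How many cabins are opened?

7

  33 → cabin 1 (new)  [load 33/36]
  35 → cabin 2 (new)  [load 35/36]
  11 → cabin 3 (new)  [load 11/36]
  11 → cabin 3  [load 22/36]
  21 → cabin 4 (new)  [load 21/36]
  30 → cabin 5 (new)  [load 30/36]
  7 → cabin 3  [load 29/36]
  34 → cabin 6 (new)  [load 34/36]
  16 → cabin 7 (new)  [load 16/36]
  14 → cabin 4  [load 35/36]
7 cabins opened.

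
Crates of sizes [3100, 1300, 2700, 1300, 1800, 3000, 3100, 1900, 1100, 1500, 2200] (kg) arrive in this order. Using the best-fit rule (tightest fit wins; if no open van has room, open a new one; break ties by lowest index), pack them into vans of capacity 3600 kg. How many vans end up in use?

8

  3100 → van 1 (new)  [load 3100/3600]
  1300 → van 2 (new)  [load 1300/3600]
  2700 → van 3 (new)  [load 2700/3600]
  1300 → van 2  [load 2600/3600]
  1800 → van 4 (new)  [load 1800/3600]
  3000 → van 5 (new)  [load 3000/3600]
  3100 → van 6 (new)  [load 3100/3600]
  1900 → van 7 (new)  [load 1900/3600]
  1100 → van 7  [load 3000/3600]
  1500 → van 4  [load 3300/3600]
  2200 → van 8 (new)  [load 2200/3600]
8 vans opened.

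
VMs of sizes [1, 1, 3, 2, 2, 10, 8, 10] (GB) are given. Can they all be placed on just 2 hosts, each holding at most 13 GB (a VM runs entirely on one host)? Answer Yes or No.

Total = 37 GB; ⌈37/13⌉ = 3.
At least 3 hosts are required, but only 2 are allowed.

No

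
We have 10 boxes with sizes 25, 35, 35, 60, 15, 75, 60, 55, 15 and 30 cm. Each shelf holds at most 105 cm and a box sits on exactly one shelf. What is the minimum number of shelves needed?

Total = 75 + 60 + 60 + 55 + 35 + 35 + 30 + 25 + 15 + 15 = 405 cm.
Lower bound: ⌈405/105⌉ = 4 shelves.
A packing using 4 shelves:
  shelf 1: 75 + 30 = 105
  shelf 2: 60 + 35 = 95
  shelf 3: 60 + 25 + 15 = 100
  shelf 4: 55 + 35 + 15 = 105
This matches the lower bound, so 4 is optimal.

4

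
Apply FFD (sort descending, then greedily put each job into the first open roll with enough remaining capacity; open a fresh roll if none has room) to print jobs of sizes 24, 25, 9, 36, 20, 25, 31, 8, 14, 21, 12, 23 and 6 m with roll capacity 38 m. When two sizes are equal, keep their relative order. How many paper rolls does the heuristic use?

Sorted descending: 36, 31, 25, 25, 24, 23, 21, 20, 14, 12, 9, 8, 6.
  36 → roll 1 (new)  [load 36/38]
  31 → roll 2 (new)  [load 31/38]
  25 → roll 3 (new)  [load 25/38]
  25 → roll 4 (new)  [load 25/38]
  24 → roll 5 (new)  [load 24/38]
  23 → roll 6 (new)  [load 23/38]
  21 → roll 7 (new)  [load 21/38]
  20 → roll 8 (new)  [load 20/38]
  14 → roll 5  [load 38/38]
  12 → roll 3  [load 37/38]
  9 → roll 4  [load 34/38]
  8 → roll 6  [load 31/38]
  6 → roll 2  [load 37/38]
8 paper rolls opened.

8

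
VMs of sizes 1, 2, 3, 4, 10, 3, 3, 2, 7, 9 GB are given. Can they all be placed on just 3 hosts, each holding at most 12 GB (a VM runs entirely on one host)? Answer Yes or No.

Total = 44 GB; ⌈44/12⌉ = 4.
At least 4 hosts are required, but only 3 are allowed.

No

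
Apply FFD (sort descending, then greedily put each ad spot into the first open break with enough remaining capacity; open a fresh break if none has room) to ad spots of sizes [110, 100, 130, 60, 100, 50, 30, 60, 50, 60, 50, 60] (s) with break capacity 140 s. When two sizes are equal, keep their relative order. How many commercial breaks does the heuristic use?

8

Sorted descending: 130, 110, 100, 100, 60, 60, 60, 60, 50, 50, 50, 30.
  130 → break 1 (new)  [load 130/140]
  110 → break 2 (new)  [load 110/140]
  100 → break 3 (new)  [load 100/140]
  100 → break 4 (new)  [load 100/140]
  60 → break 5 (new)  [load 60/140]
  60 → break 5  [load 120/140]
  60 → break 6 (new)  [load 60/140]
  60 → break 6  [load 120/140]
  50 → break 7 (new)  [load 50/140]
  50 → break 7  [load 100/140]
  50 → break 8 (new)  [load 50/140]
  30 → break 2  [load 140/140]
8 commercial breaks opened.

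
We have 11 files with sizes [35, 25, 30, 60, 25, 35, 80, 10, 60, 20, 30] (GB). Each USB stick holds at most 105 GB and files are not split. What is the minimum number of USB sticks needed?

4

Total = 80 + 60 + 60 + 35 + 35 + 30 + 30 + 25 + 25 + 20 + 10 = 410 GB.
Lower bound: ⌈410/105⌉ = 4 USB sticks.
A packing using 4 USB sticks:
  USB stick 1: 80 + 25 = 105
  USB stick 2: 60 + 35 + 10 = 105
  USB stick 3: 60 + 35 = 95
  USB stick 4: 30 + 30 + 25 + 20 = 105
This matches the lower bound, so 4 is optimal.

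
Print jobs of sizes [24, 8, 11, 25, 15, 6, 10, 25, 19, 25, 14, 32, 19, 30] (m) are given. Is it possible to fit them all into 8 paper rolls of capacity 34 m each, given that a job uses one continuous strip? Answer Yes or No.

Total = 263 m; ⌈263/34⌉ = 8.
The bound of 8 does not rule out 8, but exhaustive search shows no assignment into 8 paper rolls of capacity 34 m exists — the minimum is 9.

No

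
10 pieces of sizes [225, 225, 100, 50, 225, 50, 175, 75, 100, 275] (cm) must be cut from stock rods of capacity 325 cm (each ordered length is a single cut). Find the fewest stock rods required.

Total = 275 + 225 + 225 + 225 + 175 + 100 + 100 + 75 + 50 + 50 = 1500 cm.
Lower bound: ⌈1500/325⌉ = 5 stock rods.
A packing using 5 stock rods:
  stock rod 1: 275 + 50 = 325
  stock rod 2: 225 + 100 = 325
  stock rod 3: 225 + 100 = 325
  stock rod 4: 225 + 75 = 300
  stock rod 5: 175 + 50 = 225
This matches the lower bound, so 5 is optimal.

5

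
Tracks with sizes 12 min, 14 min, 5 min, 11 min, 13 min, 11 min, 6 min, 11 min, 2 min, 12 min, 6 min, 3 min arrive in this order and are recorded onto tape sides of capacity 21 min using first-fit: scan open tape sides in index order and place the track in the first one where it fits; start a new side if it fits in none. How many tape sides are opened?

  12 → side 1 (new)  [load 12/21]
  14 → side 2 (new)  [load 14/21]
  5 → side 1  [load 17/21]
  11 → side 3 (new)  [load 11/21]
  13 → side 4 (new)  [load 13/21]
  11 → side 5 (new)  [load 11/21]
  6 → side 2  [load 20/21]
  11 → side 6 (new)  [load 11/21]
  2 → side 1  [load 19/21]
  12 → side 7 (new)  [load 12/21]
  6 → side 3  [load 17/21]
  3 → side 3  [load 20/21]
7 tape sides opened.

7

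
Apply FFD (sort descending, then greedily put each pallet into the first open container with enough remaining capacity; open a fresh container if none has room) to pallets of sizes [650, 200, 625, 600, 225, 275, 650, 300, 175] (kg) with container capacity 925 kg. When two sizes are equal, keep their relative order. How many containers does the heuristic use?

Sorted descending: 650, 650, 625, 600, 300, 275, 225, 200, 175.
  650 → container 1 (new)  [load 650/925]
  650 → container 2 (new)  [load 650/925]
  625 → container 3 (new)  [load 625/925]
  600 → container 4 (new)  [load 600/925]
  300 → container 3  [load 925/925]
  275 → container 1  [load 925/925]
  225 → container 2  [load 875/925]
  200 → container 4  [load 800/925]
  175 → container 5 (new)  [load 175/925]
5 containers opened.

5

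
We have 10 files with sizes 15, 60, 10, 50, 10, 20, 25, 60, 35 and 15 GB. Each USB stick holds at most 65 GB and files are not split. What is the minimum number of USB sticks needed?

5

Total = 60 + 60 + 50 + 35 + 25 + 20 + 15 + 15 + 10 + 10 = 300 GB.
Lower bound: ⌈300/65⌉ = 5 USB sticks.
A packing using 5 USB sticks:
  USB stick 1: 60 = 60
  USB stick 2: 60 = 60
  USB stick 3: 50 + 15 = 65
  USB stick 4: 35 + 25 = 60
  USB stick 5: 20 + 15 + 10 + 10 = 55
This matches the lower bound, so 5 is optimal.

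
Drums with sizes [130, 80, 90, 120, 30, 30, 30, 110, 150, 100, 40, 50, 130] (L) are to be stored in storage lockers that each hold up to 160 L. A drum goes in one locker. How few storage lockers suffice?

Total = 150 + 130 + 130 + 120 + 110 + 100 + 90 + 80 + 50 + 40 + 30 + 30 + 30 = 1090 L.
Lower bound: ⌈1090/160⌉ = 7 storage lockers.
A packing using 8 storage lockers:
  locker 1: 150 = 150
  locker 2: 130 + 30 = 160
  locker 3: 130 + 30 = 160
  locker 4: 120 + 40 = 160
  locker 5: 110 + 50 = 160
  locker 6: 100 + 30 = 130
  locker 7: 90 = 90
  locker 8: 80 = 80
No arrangement into 7 storage lockers stays within capacity, so 8 is optimal.

8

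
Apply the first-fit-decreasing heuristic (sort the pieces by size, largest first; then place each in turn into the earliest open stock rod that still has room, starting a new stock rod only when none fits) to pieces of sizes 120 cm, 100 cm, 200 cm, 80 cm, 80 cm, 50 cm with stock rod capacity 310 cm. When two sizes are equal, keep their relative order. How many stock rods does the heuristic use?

3

Sorted descending: 200, 120, 100, 80, 80, 50.
  200 → stock rod 1 (new)  [load 200/310]
  120 → stock rod 2 (new)  [load 120/310]
  100 → stock rod 1  [load 300/310]
  80 → stock rod 2  [load 200/310]
  80 → stock rod 2  [load 280/310]
  50 → stock rod 3 (new)  [load 50/310]
3 stock rods opened.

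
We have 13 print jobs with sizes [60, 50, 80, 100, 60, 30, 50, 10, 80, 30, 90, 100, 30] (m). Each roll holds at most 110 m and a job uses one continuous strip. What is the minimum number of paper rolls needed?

8

Total = 100 + 100 + 90 + 80 + 80 + 60 + 60 + 50 + 50 + 30 + 30 + 30 + 10 = 770 m.
Lower bound: ⌈770/110⌉ = 7 paper rolls.
A packing using 8 paper rolls:
  roll 1: 100 + 10 = 110
  roll 2: 100 = 100
  roll 3: 90 = 90
  roll 4: 80 + 30 = 110
  roll 5: 80 + 30 = 110
  roll 6: 60 + 50 = 110
  roll 7: 60 + 50 = 110
  roll 8: 30 = 30
No arrangement into 7 paper rolls stays within capacity, so 8 is optimal.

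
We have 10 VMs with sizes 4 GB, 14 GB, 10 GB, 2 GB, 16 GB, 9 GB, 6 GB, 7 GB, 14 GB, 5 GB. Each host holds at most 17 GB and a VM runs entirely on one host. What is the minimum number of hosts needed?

Total = 16 + 14 + 14 + 10 + 9 + 7 + 6 + 5 + 4 + 2 = 87 GB.
Lower bound: ⌈87/17⌉ = 6 hosts.
A packing using 6 hosts:
  host 1: 16 = 16
  host 2: 14 + 2 = 16
  host 3: 14 = 14
  host 4: 10 + 7 = 17
  host 5: 9 + 6 = 15
  host 6: 5 + 4 = 9
This matches the lower bound, so 6 is optimal.

6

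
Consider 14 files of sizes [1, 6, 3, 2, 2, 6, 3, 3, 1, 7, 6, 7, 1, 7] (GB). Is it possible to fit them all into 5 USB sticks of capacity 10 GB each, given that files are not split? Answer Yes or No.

No

Total = 55 GB; ⌈55/10⌉ = 6.
At least 6 USB sticks are required, but only 5 are allowed.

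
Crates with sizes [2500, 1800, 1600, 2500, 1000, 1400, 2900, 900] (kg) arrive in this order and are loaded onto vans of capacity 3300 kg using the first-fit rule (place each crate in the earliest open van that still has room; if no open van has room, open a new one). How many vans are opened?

  2500 → van 1 (new)  [load 2500/3300]
  1800 → van 2 (new)  [load 1800/3300]
  1600 → van 3 (new)  [load 1600/3300]
  2500 → van 4 (new)  [load 2500/3300]
  1000 → van 2  [load 2800/3300]
  1400 → van 3  [load 3000/3300]
  2900 → van 5 (new)  [load 2900/3300]
  900 → van 6 (new)  [load 900/3300]
6 vans opened.

6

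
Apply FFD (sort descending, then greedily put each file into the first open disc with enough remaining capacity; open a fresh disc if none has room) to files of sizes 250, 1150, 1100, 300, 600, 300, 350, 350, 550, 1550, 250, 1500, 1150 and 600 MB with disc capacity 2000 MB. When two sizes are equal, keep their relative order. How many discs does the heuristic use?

Sorted descending: 1550, 1500, 1150, 1150, 1100, 600, 600, 550, 350, 350, 300, 300, 250, 250.
  1550 → disc 1 (new)  [load 1550/2000]
  1500 → disc 2 (new)  [load 1500/2000]
  1150 → disc 3 (new)  [load 1150/2000]
  1150 → disc 4 (new)  [load 1150/2000]
  1100 → disc 5 (new)  [load 1100/2000]
  600 → disc 3  [load 1750/2000]
  600 → disc 4  [load 1750/2000]
  550 → disc 5  [load 1650/2000]
  350 → disc 1  [load 1900/2000]
  350 → disc 2  [load 1850/2000]
  300 → disc 5  [load 1950/2000]
  300 → disc 6 (new)  [load 300/2000]
  250 → disc 3  [load 2000/2000]
  250 → disc 4  [load 2000/2000]
6 discs opened.

6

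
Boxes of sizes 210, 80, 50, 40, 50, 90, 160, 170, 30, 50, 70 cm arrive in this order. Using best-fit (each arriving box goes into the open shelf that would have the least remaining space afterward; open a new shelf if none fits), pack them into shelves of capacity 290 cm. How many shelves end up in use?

4

  210 → shelf 1 (new)  [load 210/290]
  80 → shelf 1  [load 290/290]
  50 → shelf 2 (new)  [load 50/290]
  40 → shelf 2  [load 90/290]
  50 → shelf 2  [load 140/290]
  90 → shelf 2  [load 230/290]
  160 → shelf 3 (new)  [load 160/290]
  170 → shelf 4 (new)  [load 170/290]
  30 → shelf 2  [load 260/290]
  50 → shelf 4  [load 220/290]
  70 → shelf 4  [load 290/290]
4 shelves opened.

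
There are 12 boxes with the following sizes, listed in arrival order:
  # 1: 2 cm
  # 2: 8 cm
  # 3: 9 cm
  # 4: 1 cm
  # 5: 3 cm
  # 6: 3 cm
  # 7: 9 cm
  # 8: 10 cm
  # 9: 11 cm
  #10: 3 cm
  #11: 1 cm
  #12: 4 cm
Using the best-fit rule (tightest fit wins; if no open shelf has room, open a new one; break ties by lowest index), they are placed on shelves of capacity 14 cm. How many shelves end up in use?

5

  2 → shelf 1 (new)  [load 2/14]
  8 → shelf 1  [load 10/14]
  9 → shelf 2 (new)  [load 9/14]
  1 → shelf 1  [load 11/14]
  3 → shelf 1  [load 14/14]
  3 → shelf 2  [load 12/14]
  9 → shelf 3 (new)  [load 9/14]
  10 → shelf 4 (new)  [load 10/14]
  11 → shelf 5 (new)  [load 11/14]
  3 → shelf 5  [load 14/14]
  1 → shelf 2  [load 13/14]
  4 → shelf 4  [load 14/14]
5 shelves opened.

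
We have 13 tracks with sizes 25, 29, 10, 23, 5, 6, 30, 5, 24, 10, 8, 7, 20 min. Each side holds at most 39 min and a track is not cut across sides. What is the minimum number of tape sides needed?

6

Total = 30 + 29 + 25 + 24 + 23 + 20 + 10 + 10 + 8 + 7 + 6 + 5 + 5 = 202 min.
Lower bound: ⌈202/39⌉ = 6 tape sides.
A packing using 6 tape sides:
  side 1: 30 + 8 = 38
  side 2: 29 + 10 = 39
  side 3: 25 + 10 = 35
  side 4: 24 + 7 + 6 = 37
  side 5: 23 + 5 + 5 = 33
  side 6: 20 = 20
This matches the lower bound, so 6 is optimal.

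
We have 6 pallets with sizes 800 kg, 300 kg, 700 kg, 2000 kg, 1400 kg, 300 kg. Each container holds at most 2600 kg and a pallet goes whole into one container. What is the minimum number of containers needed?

Total = 2000 + 1400 + 800 + 700 + 300 + 300 = 5500 kg.
Lower bound: ⌈5500/2600⌉ = 3 containers.
A packing using 3 containers:
  container 1: 2000 + 300 + 300 = 2600
  container 2: 1400 + 800 = 2200
  container 3: 700 = 700
This matches the lower bound, so 3 is optimal.

3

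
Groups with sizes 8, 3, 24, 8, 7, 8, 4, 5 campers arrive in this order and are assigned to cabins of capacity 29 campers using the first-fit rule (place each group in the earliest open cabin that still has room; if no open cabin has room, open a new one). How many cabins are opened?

  8 → cabin 1 (new)  [load 8/29]
  3 → cabin 1  [load 11/29]
  24 → cabin 2 (new)  [load 24/29]
  8 → cabin 1  [load 19/29]
  7 → cabin 1  [load 26/29]
  8 → cabin 3 (new)  [load 8/29]
  4 → cabin 2  [load 28/29]
  5 → cabin 3  [load 13/29]
3 cabins opened.

3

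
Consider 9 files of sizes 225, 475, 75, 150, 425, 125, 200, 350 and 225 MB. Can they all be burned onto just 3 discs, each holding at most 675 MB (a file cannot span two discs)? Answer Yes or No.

Total = 2250 MB; ⌈2250/675⌉ = 4.
At least 4 discs are required, but only 3 are allowed.

No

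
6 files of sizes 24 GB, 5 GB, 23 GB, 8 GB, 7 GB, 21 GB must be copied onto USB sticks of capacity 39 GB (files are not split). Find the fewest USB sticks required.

Total = 24 + 23 + 21 + 8 + 7 + 5 = 88 GB.
Lower bound: ⌈88/39⌉ = 3 USB sticks.
A packing using 3 USB sticks:
  USB stick 1: 24 + 8 + 7 = 39
  USB stick 2: 23 + 5 = 28
  USB stick 3: 21 = 21
This matches the lower bound, so 3 is optimal.

3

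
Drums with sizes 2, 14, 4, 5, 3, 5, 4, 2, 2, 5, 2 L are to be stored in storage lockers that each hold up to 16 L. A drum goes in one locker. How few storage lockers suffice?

Total = 14 + 5 + 5 + 5 + 4 + 4 + 3 + 2 + 2 + 2 + 2 = 48 L.
Lower bound: ⌈48/16⌉ = 3 storage lockers.
A packing using 3 storage lockers:
  locker 1: 14 + 2 = 16
  locker 2: 5 + 5 + 4 + 2 = 16
  locker 3: 5 + 4 + 3 + 2 + 2 = 16
This matches the lower bound, so 3 is optimal.

3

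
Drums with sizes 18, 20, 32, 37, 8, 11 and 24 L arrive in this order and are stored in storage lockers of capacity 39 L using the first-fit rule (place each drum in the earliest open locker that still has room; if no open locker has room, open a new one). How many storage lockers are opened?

  18 → locker 1 (new)  [load 18/39]
  20 → locker 1  [load 38/39]
  32 → locker 2 (new)  [load 32/39]
  37 → locker 3 (new)  [load 37/39]
  8 → locker 4 (new)  [load 8/39]
  11 → locker 4  [load 19/39]
  24 → locker 5 (new)  [load 24/39]
5 storage lockers opened.

5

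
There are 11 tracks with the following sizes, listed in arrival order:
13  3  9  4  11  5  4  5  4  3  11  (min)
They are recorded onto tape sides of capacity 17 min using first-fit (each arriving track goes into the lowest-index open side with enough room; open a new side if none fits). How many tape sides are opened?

  13 → side 1 (new)  [load 13/17]
  3 → side 1  [load 16/17]
  9 → side 2 (new)  [load 9/17]
  4 → side 2  [load 13/17]
  11 → side 3 (new)  [load 11/17]
  5 → side 3  [load 16/17]
  4 → side 2  [load 17/17]
  5 → side 4 (new)  [load 5/17]
  4 → side 4  [load 9/17]
  3 → side 4  [load 12/17]
  11 → side 5 (new)  [load 11/17]
5 tape sides opened.

5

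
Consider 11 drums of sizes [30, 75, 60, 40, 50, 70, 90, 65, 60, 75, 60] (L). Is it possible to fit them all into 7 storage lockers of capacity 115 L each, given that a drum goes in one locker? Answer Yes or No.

Total = 675 L; ⌈675/115⌉ = 6.
8 drums each exceed half the capacity and cannot share a locker, forcing at least 8 storage lockers.
At least 8 storage lockers are required, but only 7 are allowed.

No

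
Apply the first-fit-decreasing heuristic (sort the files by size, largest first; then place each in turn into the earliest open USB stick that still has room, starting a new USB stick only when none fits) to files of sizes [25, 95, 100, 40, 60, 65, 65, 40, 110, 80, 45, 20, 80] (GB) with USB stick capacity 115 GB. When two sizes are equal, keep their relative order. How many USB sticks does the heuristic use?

Sorted descending: 110, 100, 95, 80, 80, 65, 65, 60, 45, 40, 40, 25, 20.
  110 → USB stick 1 (new)  [load 110/115]
  100 → USB stick 2 (new)  [load 100/115]
  95 → USB stick 3 (new)  [load 95/115]
  80 → USB stick 4 (new)  [load 80/115]
  80 → USB stick 5 (new)  [load 80/115]
  65 → USB stick 6 (new)  [load 65/115]
  65 → USB stick 7 (new)  [load 65/115]
  60 → USB stick 8 (new)  [load 60/115]
  45 → USB stick 6  [load 110/115]
  40 → USB stick 7  [load 105/115]
  40 → USB stick 8  [load 100/115]
  25 → USB stick 4  [load 105/115]
  20 → USB stick 3  [load 115/115]
8 USB sticks opened.

8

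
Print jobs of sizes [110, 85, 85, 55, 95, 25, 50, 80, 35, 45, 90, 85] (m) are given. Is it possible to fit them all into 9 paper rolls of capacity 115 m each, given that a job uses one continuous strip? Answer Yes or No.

Yes

A valid assignment using 9 paper rolls:
  roll 1: 110 = 110
  roll 2: 95 = 95
  roll 3: 90 + 25 = 115
  roll 4: 85 = 85
  roll 5: 85 = 85
  roll 6: 85 = 85
  roll 7: 80 + 35 = 115
  roll 8: 55 + 50 = 105
  roll 9: 45 = 45
Every load is within 115 m, so 9 paper rolls suffice.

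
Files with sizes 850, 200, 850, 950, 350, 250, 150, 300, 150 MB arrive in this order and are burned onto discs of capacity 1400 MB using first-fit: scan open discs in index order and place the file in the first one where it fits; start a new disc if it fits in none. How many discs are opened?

  850 → disc 1 (new)  [load 850/1400]
  200 → disc 1  [load 1050/1400]
  850 → disc 2 (new)  [load 850/1400]
  950 → disc 3 (new)  [load 950/1400]
  350 → disc 1  [load 1400/1400]
  250 → disc 2  [load 1100/1400]
  150 → disc 2  [load 1250/1400]
  300 → disc 3  [load 1250/1400]
  150 → disc 2  [load 1400/1400]
3 discs opened.

3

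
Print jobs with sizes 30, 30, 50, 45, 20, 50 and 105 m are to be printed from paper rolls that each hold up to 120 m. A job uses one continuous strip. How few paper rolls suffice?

3

Total = 105 + 50 + 50 + 45 + 30 + 30 + 20 = 330 m.
Lower bound: ⌈330/120⌉ = 3 paper rolls.
A packing using 3 paper rolls:
  roll 1: 105 = 105
  roll 2: 50 + 50 + 20 = 120
  roll 3: 45 + 30 + 30 = 105
This matches the lower bound, so 3 is optimal.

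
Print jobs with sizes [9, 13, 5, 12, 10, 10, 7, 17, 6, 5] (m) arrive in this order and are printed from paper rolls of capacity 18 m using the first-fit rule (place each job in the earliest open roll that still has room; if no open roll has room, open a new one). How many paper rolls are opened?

  9 → roll 1 (new)  [load 9/18]
  13 → roll 2 (new)  [load 13/18]
  5 → roll 1  [load 14/18]
  12 → roll 3 (new)  [load 12/18]
  10 → roll 4 (new)  [load 10/18]
  10 → roll 5 (new)  [load 10/18]
  7 → roll 4  [load 17/18]
  17 → roll 6 (new)  [load 17/18]
  6 → roll 3  [load 18/18]
  5 → roll 2  [load 18/18]
6 paper rolls opened.

6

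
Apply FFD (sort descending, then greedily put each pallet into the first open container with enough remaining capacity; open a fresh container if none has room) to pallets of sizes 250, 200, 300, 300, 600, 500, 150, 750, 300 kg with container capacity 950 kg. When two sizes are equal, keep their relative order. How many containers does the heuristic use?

Sorted descending: 750, 600, 500, 300, 300, 300, 250, 200, 150.
  750 → container 1 (new)  [load 750/950]
  600 → container 2 (new)  [load 600/950]
  500 → container 3 (new)  [load 500/950]
  300 → container 2  [load 900/950]
  300 → container 3  [load 800/950]
  300 → container 4 (new)  [load 300/950]
  250 → container 4  [load 550/950]
  200 → container 1  [load 950/950]
  150 → container 3  [load 950/950]
4 containers opened.

4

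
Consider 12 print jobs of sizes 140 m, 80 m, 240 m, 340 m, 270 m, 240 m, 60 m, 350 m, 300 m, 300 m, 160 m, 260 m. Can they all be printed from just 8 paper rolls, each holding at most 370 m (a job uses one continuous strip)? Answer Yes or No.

No

Total = 2740 m; ⌈2740/370⌉ = 8.
The bound of 8 does not rule out 8, but exhaustive search shows no assignment into 8 paper rolls of capacity 370 m exists — the minimum is 9.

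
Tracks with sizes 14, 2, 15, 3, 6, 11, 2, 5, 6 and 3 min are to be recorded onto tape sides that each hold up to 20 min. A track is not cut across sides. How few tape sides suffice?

Total = 15 + 14 + 11 + 6 + 6 + 5 + 3 + 3 + 2 + 2 = 67 min.
Lower bound: ⌈67/20⌉ = 4 tape sides.
A packing using 4 tape sides:
  side 1: 15 + 5 = 20
  side 2: 14 + 6 = 20
  side 3: 11 + 6 + 3 = 20
  side 4: 3 + 2 + 2 = 7
This matches the lower bound, so 4 is optimal.

4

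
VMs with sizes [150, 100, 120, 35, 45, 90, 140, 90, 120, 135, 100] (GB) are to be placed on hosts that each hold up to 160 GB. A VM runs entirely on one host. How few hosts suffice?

9

Total = 150 + 140 + 135 + 120 + 120 + 100 + 100 + 90 + 90 + 45 + 35 = 1125 GB.
Lower bound: ⌈1125/160⌉ = 8 hosts.
Also, 9 VMs each exceed 80 GB, and no two of those can share a host, so at least 9 hosts are needed.
A packing using 9 hosts:
  host 1: 150 = 150
  host 2: 140 = 140
  host 3: 135 = 135
  host 4: 120 + 35 = 155
  host 5: 120 = 120
  host 6: 100 + 45 = 145
  host 7: 100 = 100
  host 8: 90 = 90
  host 9: 90 = 90
This matches the lower bound, so 9 is optimal.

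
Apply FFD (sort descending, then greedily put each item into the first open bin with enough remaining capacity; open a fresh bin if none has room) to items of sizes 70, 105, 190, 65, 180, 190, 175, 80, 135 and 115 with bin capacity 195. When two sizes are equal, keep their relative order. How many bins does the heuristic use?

8

Sorted descending: 190, 190, 180, 175, 135, 115, 105, 80, 70, 65.
  190 → bin 1 (new)  [load 190/195]
  190 → bin 2 (new)  [load 190/195]
  180 → bin 3 (new)  [load 180/195]
  175 → bin 4 (new)  [load 175/195]
  135 → bin 5 (new)  [load 135/195]
  115 → bin 6 (new)  [load 115/195]
  105 → bin 7 (new)  [load 105/195]
  80 → bin 6  [load 195/195]
  70 → bin 7  [load 175/195]
  65 → bin 8 (new)  [load 65/195]
8 bins opened.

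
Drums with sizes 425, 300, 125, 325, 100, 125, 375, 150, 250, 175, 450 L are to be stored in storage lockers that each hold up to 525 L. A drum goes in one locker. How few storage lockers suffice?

6

Total = 450 + 425 + 375 + 325 + 300 + 250 + 175 + 150 + 125 + 125 + 100 = 2800 L.
Lower bound: ⌈2800/525⌉ = 6 storage lockers.
A packing using 6 storage lockers:
  locker 1: 450 = 450
  locker 2: 425 + 100 = 525
  locker 3: 375 + 150 = 525
  locker 4: 325 + 175 = 500
  locker 5: 300 + 125 = 425
  locker 6: 250 + 125 = 375
This matches the lower bound, so 6 is optimal.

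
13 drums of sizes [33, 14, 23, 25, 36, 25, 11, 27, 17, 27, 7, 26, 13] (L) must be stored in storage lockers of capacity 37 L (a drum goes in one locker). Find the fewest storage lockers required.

9

Total = 36 + 33 + 27 + 27 + 26 + 25 + 25 + 23 + 17 + 14 + 13 + 11 + 7 = 284 L.
Lower bound: ⌈284/37⌉ = 8 storage lockers.
A packing using 9 storage lockers:
  locker 1: 36 = 36
  locker 2: 33 = 33
  locker 3: 27 + 7 = 34
  locker 4: 27 = 27
  locker 5: 26 + 11 = 37
  locker 6: 25 = 25
  locker 7: 25 = 25
  locker 8: 23 + 14 = 37
  locker 9: 17 + 13 = 30
No arrangement into 8 storage lockers stays within capacity, so 9 is optimal.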